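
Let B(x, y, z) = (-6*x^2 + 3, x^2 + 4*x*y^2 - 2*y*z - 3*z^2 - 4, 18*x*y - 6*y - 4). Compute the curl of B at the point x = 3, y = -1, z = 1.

(∇×B)₁ = ∂B₃/∂y − ∂B₂/∂z = 18*x + 2*y + 6*z - 6
(∇×B)₂ = ∂B₁/∂z − ∂B₃/∂x = -18*y
(∇×B)₃ = ∂B₂/∂x − ∂B₁/∂y = 2*x + 4*y^2
∇×B = (18*x + 2*y + 6*z - 6, -18*y, 2*x + 4*y^2)
At (3, -1, 1): (52, 18, 10).

(52, 18, 10)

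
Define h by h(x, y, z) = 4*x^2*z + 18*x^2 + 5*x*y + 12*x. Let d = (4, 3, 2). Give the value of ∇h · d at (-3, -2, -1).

-301

∂h/∂x = 8*x*z + 36*x + 5*y + 12
∂h/∂y = 5*x
∂h/∂z = 4*x^2
∇h at (-3, -2, -1) = (-82, -15, 36)
∇h · d = (-82)(4) + (-15)(3) + (36)(2) = -301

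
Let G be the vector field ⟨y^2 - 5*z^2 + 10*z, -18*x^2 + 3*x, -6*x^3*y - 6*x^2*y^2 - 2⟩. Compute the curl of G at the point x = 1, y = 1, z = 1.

(∇×G)₁ = ∂G₃/∂y − ∂G₂/∂z = -6*x^3 - 12*x^2*y
(∇×G)₂ = ∂G₁/∂z − ∂G₃/∂x = 18*x^2*y + 12*x*y^2 - 10*z + 10
(∇×G)₃ = ∂G₂/∂x − ∂G₁/∂y = -36*x - 2*y + 3
∇×G = (-6*x^3 - 12*x^2*y, 18*x^2*y + 12*x*y^2 - 10*z + 10, -36*x - 2*y + 3)
At (1, 1, 1): (-18, 30, -35).

(-18, 30, -35)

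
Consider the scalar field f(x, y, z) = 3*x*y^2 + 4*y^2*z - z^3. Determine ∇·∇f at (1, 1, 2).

∂²f/∂x² = 0
∂²f/∂y² = 2*(3*x + 4*z)
∂²f/∂z² = -6*z
∇²f = 6*x + 2*z
At (1, 1, 2): 10.

10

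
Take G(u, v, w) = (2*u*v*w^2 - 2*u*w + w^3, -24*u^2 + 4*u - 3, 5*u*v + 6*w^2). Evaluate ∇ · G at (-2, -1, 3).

∂G₁/∂u = 2*v*w^2 - 2*w
∂G₂/∂v = 0
∂G₃/∂w = 12*w
∇·G = 2*v*w^2 + 10*w
At (-2, -1, 3): 12.

12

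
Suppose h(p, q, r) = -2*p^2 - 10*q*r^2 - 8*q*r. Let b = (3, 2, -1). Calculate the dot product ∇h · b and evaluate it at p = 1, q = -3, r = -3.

12

∂h/∂p = -4*p
∂h/∂q = -10*r^2 - 8*r
∂h/∂r = -20*q*r - 8*q
∇h at (1, -3, -3) = (-4, -66, -156)
∇h · b = (-4)(3) + (-66)(2) + (-156)(-1) = 12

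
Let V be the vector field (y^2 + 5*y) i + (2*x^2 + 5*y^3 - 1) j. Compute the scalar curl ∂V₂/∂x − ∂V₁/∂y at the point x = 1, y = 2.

∂V₂/∂x = 4*x
∂V₁/∂y = 2*y + 5
Scalar curl = 4*x - 2*y - 5
At (1, 2): -5.

-5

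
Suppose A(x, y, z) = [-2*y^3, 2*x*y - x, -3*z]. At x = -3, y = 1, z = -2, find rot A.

(∇×A)₁ = ∂A₃/∂y − ∂A₂/∂z = 0
(∇×A)₂ = ∂A₁/∂z − ∂A₃/∂x = 0
(∇×A)₃ = ∂A₂/∂x − ∂A₁/∂y = 6*y^2 + 2*y - 1
∇×A = (0, 0, 6*y^2 + 2*y - 1)
At (-3, 1, -2): (0, 0, 7).

(0, 0, 7)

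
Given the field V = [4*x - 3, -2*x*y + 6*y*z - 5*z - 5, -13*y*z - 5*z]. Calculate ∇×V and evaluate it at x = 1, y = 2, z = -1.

(6, 0, -4)

(∇×V)₁ = ∂V₃/∂y − ∂V₂/∂z = -6*y - 13*z + 5
(∇×V)₂ = ∂V₁/∂z − ∂V₃/∂x = 0
(∇×V)₃ = ∂V₂/∂x − ∂V₁/∂y = -2*y
∇×V = (-6*y - 13*z + 5, 0, -2*y)
At (1, 2, -1): (6, 0, -4).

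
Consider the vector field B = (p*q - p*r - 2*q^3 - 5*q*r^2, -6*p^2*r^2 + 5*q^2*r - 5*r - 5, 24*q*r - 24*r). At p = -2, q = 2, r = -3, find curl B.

(∇×B)₁ = ∂B₃/∂q − ∂B₂/∂r = 12*p^2*r - 5*q^2 + 24*r + 5
(∇×B)₂ = ∂B₁/∂r − ∂B₃/∂p = -p - 10*q*r
(∇×B)₃ = ∂B₂/∂p − ∂B₁/∂q = -12*p*r^2 - p + 6*q^2 + 5*r^2
∇×B = (12*p^2*r - 5*q^2 + 24*r + 5, -p - 10*q*r, -12*p*r^2 - p + 6*q^2 + 5*r^2)
At (-2, 2, -3): (-231, 62, 287).

(-231, 62, 287)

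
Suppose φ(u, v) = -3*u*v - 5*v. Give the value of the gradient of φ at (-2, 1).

∂φ/∂u = -3*v
∂φ/∂v = -3*u - 5
∇φ = (-3*v, -3*u - 5)
At (-2, 1): (-3, 1).

(-3, 1)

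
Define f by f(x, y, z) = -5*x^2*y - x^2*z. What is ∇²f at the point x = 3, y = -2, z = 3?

14

∂²f/∂x² = -2*(5*y + z)
∂²f/∂y² = 0
∂²f/∂z² = 0
∇²f = -10*y - 2*z
At (3, -2, 3): 14.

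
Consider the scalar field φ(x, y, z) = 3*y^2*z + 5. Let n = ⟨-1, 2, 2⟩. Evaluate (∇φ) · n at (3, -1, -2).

∂φ/∂x = 0
∂φ/∂y = 6*y*z
∂φ/∂z = 3*y^2
∇φ at (3, -1, -2) = (0, 12, 3)
∇φ · n = (0)(-1) + (12)(2) + (3)(2) = 30

30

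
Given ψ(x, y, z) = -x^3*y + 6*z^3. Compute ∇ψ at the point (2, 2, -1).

(-24, -8, 18)

∂ψ/∂x = -3*x^2*y
∂ψ/∂y = -x^3
∂ψ/∂z = 18*z^2
∇ψ = (-3*x^2*y, -x^3, 18*z^2)
At (2, 2, -1): (-24, -8, 18).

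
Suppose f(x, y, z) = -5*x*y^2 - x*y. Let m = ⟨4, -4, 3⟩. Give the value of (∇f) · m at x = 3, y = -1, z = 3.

∂f/∂x = -5*y^2 - y
∂f/∂y = -10*x*y - x
∂f/∂z = 0
∇f at (3, -1, 3) = (-4, 27, 0)
∇f · m = (-4)(4) + (27)(-4) + (0)(3) = -124

-124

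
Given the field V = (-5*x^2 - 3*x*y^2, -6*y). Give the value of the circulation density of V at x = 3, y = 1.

18

∂V₂/∂x = 0
∂V₁/∂y = -6*x*y
Scalar curl = 6*x*y
At (3, 1): 18.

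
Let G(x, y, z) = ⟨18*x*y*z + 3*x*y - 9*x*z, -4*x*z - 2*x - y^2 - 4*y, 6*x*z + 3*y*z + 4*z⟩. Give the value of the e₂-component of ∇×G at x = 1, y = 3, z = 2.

(∇×G)_2 = ∂G₁/∂z − ∂G₃/∂x
= 18*x*y - 9*x − (6*z)
= 18*x*y - 9*x - 6*z
At (1, 3, 2): 33.

33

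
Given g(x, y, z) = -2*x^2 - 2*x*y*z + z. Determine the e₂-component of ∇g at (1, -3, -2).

4

(∇g)_2 = ∂g/∂y = -2*x*z
At (1, -3, -2): 4.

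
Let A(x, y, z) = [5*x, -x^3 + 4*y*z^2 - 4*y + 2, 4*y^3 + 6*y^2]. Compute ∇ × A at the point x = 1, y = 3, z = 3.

(72, 0, -3)

(∇×A)₁ = ∂A₃/∂y − ∂A₂/∂z = 12*y^2 - 8*y*z + 12*y
(∇×A)₂ = ∂A₁/∂z − ∂A₃/∂x = 0
(∇×A)₃ = ∂A₂/∂x − ∂A₁/∂y = -3*x^2
∇×A = (12*y^2 - 8*y*z + 12*y, 0, -3*x^2)
At (1, 3, 3): (72, 0, -3).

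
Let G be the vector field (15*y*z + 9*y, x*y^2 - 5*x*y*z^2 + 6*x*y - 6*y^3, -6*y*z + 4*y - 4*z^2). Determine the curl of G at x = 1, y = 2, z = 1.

(18, 30, -18)

(∇×G)₁ = ∂G₃/∂y − ∂G₂/∂z = 10*x*y*z - 6*z + 4
(∇×G)₂ = ∂G₁/∂z − ∂G₃/∂x = 15*y
(∇×G)₃ = ∂G₂/∂x − ∂G₁/∂y = y^2 - 5*y*z^2 + 6*y - 15*z - 9
∇×G = (10*x*y*z - 6*z + 4, 15*y, y^2 - 5*y*z^2 + 6*y - 15*z - 9)
At (1, 2, 1): (18, 30, -18).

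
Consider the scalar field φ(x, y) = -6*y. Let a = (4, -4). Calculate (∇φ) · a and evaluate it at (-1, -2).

24

∂φ/∂x = 0
∂φ/∂y = -6
∇φ at (-1, -2) = (0, -6)
∇φ · a = (0)(4) + (-6)(-4) = 24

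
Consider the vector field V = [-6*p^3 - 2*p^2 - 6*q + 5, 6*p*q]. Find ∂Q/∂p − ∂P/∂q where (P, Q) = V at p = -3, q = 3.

∂V₂/∂p = 6*q
∂V₁/∂q = -6
Scalar curl = 6*q + 6
At (-3, 3): 24.

24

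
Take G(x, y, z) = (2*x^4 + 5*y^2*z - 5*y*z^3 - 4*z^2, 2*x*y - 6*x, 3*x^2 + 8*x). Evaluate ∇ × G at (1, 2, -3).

(0, -240, -77)

(∇×G)₁ = ∂G₃/∂y − ∂G₂/∂z = 0
(∇×G)₂ = ∂G₁/∂z − ∂G₃/∂x = -6*x + 5*y^2 - 15*y*z^2 - 8*z - 8
(∇×G)₃ = ∂G₂/∂x − ∂G₁/∂y = -10*y*z + 2*y + 5*z^3 - 6
∇×G = (0, -6*x + 5*y^2 - 15*y*z^2 - 8*z - 8, -10*y*z + 2*y + 5*z^3 - 6)
At (1, 2, -3): (0, -240, -77).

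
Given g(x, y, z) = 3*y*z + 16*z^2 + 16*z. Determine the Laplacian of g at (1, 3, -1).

32

∂²g/∂x² = 0
∂²g/∂y² = 0
∂²g/∂z² = 32
∇²g = 32
At (1, 3, -1): 32.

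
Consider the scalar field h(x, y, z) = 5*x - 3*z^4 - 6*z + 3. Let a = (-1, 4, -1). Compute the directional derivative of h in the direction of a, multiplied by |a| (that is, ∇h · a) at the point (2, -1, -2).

-95

∂h/∂x = 5
∂h/∂y = 0
∂h/∂z = -12*z^3 - 6
∇h at (2, -1, -2) = (5, 0, 90)
∇h · a = (5)(-1) + (0)(4) + (90)(-1) = -95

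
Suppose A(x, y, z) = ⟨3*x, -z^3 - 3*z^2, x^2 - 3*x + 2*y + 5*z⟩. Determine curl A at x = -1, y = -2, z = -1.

(∇×A)₁ = ∂A₃/∂y − ∂A₂/∂z = 3*z^2 + 6*z + 2
(∇×A)₂ = ∂A₁/∂z − ∂A₃/∂x = -2*x + 3
(∇×A)₃ = ∂A₂/∂x − ∂A₁/∂y = 0
∇×A = (3*z^2 + 6*z + 2, -2*x + 3, 0)
At (-1, -2, -1): (-1, 5, 0).

(-1, 5, 0)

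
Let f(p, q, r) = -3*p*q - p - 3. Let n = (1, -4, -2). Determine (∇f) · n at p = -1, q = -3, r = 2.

∂f/∂p = -3*q - 1
∂f/∂q = -3*p
∂f/∂r = 0
∇f at (-1, -3, 2) = (8, 3, 0)
∇f · n = (8)(1) + (3)(-4) + (0)(-2) = -4

-4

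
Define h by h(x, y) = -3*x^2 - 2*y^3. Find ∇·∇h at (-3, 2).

-30

∂²h/∂x² = -6
∂²h/∂y² = -12*y
∇²h = -12*y - 6
At (-3, 2): -30.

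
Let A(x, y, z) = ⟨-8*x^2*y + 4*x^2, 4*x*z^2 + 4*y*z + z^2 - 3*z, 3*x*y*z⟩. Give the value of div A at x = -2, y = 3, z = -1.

58

∂A₁/∂x = -16*x*y + 8*x
∂A₂/∂y = 4*z
∂A₃/∂z = 3*x*y
∇·A = -13*x*y + 8*x + 4*z
At (-2, 3, -1): 58.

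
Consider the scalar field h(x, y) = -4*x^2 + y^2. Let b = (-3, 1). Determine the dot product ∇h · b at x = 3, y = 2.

∂h/∂x = -8*x
∂h/∂y = 2*y
∇h at (3, 2) = (-24, 4)
∇h · b = (-24)(-3) + (4)(1) = 76

76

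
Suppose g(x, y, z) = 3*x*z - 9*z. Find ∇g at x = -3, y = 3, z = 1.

∂g/∂x = 3*z
∂g/∂y = 0
∂g/∂z = 3*x - 9
∇g = (3*z, 0, 3*x - 9)
At (-3, 3, 1): (3, 0, -18).

(3, 0, -18)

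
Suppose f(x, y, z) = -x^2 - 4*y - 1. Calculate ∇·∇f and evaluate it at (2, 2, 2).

-2

∂²f/∂x² = -2
∂²f/∂y² = 0
∂²f/∂z² = 0
∇²f = -2
At (2, 2, 2): -2.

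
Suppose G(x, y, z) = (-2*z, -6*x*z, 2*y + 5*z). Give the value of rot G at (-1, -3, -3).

(∇×G)₁ = ∂G₃/∂y − ∂G₂/∂z = 6*x + 2
(∇×G)₂ = ∂G₁/∂z − ∂G₃/∂x = -2
(∇×G)₃ = ∂G₂/∂x − ∂G₁/∂y = -6*z
∇×G = (6*x + 2, -2, -6*z)
At (-1, -3, -3): (-4, -2, 18).

(-4, -2, 18)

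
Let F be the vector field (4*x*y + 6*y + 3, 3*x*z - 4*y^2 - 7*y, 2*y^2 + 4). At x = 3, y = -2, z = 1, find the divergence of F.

1

∂F₁/∂x = 4*y
∂F₂/∂y = -8*y - 7
∂F₃/∂z = 0
∇·F = -4*y - 7
At (3, -2, 1): 1.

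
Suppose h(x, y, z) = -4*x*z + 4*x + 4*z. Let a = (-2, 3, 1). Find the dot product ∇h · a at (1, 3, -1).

-16

∂h/∂x = -4*z + 4
∂h/∂y = 0
∂h/∂z = -4*x + 4
∇h at (1, 3, -1) = (8, 0, 0)
∇h · a = (8)(-2) + (0)(3) + (0)(1) = -16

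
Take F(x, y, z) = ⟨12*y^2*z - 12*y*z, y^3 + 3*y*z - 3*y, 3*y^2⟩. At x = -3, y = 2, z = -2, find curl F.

(6, 24, 72)

(∇×F)₁ = ∂F₃/∂y − ∂F₂/∂z = 3*y
(∇×F)₂ = ∂F₁/∂z − ∂F₃/∂x = 12*y^2 - 12*y
(∇×F)₃ = ∂F₂/∂x − ∂F₁/∂y = -24*y*z + 12*z
∇×F = (3*y, 12*y^2 - 12*y, -24*y*z + 12*z)
At (-3, 2, -2): (6, 24, 72).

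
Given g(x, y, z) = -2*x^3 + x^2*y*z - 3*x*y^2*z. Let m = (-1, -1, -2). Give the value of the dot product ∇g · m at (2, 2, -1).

32

∂g/∂x = -6*x^2 + 2*x*y*z - 3*y^2*z
∂g/∂y = x^2*z - 6*x*y*z
∂g/∂z = x^2*y - 3*x*y^2
∇g at (2, 2, -1) = (-20, 20, -16)
∇g · m = (-20)(-1) + (20)(-1) + (-16)(-2) = 32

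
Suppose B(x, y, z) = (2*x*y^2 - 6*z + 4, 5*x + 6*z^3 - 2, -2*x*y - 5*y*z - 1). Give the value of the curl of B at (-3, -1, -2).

(-56, -8, -7)

(∇×B)₁ = ∂B₃/∂y − ∂B₂/∂z = -2*x - 18*z^2 - 5*z
(∇×B)₂ = ∂B₁/∂z − ∂B₃/∂x = 2*y - 6
(∇×B)₃ = ∂B₂/∂x − ∂B₁/∂y = -4*x*y + 5
∇×B = (-2*x - 18*z^2 - 5*z, 2*y - 6, -4*x*y + 5)
At (-3, -1, -2): (-56, -8, -7).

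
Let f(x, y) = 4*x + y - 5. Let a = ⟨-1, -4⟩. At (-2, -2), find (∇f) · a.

-8

∂f/∂x = 4
∂f/∂y = 1
∇f at (-2, -2) = (4, 1)
∇f · a = (4)(-1) + (1)(-4) = -8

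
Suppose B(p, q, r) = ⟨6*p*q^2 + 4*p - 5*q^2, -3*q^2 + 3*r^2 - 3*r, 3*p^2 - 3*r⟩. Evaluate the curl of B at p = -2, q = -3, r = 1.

(-3, 12, -102)

(∇×B)₁ = ∂B₃/∂q − ∂B₂/∂r = -6*r + 3
(∇×B)₂ = ∂B₁/∂r − ∂B₃/∂p = -6*p
(∇×B)₃ = ∂B₂/∂p − ∂B₁/∂q = -12*p*q + 10*q
∇×B = (-6*r + 3, -6*p, -12*p*q + 10*q)
At (-2, -3, 1): (-3, 12, -102).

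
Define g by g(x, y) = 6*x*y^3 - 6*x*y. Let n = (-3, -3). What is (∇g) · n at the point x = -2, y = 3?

∂g/∂x = 6*y^3 - 6*y
∂g/∂y = 18*x*y^2 - 6*x
∇g at (-2, 3) = (144, -312)
∇g · n = (144)(-3) + (-312)(-3) = 504

504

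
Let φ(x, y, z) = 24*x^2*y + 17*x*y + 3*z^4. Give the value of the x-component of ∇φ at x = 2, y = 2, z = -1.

(∇φ)_1 = ∂φ/∂x = 48*x*y + 17*y
At (2, 2, -1): 226.

226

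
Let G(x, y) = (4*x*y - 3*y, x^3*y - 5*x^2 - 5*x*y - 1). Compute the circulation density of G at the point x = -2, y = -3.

10

∂G₂/∂x = 3*x^2*y - 10*x - 5*y
∂G₁/∂y = 4*x - 3
Scalar curl = 3*x^2*y - 14*x - 5*y + 3
At (-2, -3): 10.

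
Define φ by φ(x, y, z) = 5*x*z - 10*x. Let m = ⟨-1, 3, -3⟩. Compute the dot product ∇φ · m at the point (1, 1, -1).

∂φ/∂x = 5*z - 10
∂φ/∂y = 0
∂φ/∂z = 5*x
∇φ at (1, 1, -1) = (-15, 0, 5)
∇φ · m = (-15)(-1) + (0)(3) + (5)(-3) = 0

0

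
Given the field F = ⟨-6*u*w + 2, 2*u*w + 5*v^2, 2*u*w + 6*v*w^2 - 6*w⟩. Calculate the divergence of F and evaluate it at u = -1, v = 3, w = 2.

∂F₁/∂u = -6*w
∂F₂/∂v = 10*v
∂F₃/∂w = 2*u + 12*v*w - 6
∇·F = 2*u + 12*v*w + 10*v - 6*w - 6
At (-1, 3, 2): 82.

82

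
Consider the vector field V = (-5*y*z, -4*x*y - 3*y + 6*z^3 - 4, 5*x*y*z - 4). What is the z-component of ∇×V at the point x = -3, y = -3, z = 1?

(∇×V)_3 = ∂V₂/∂x − ∂V₁/∂y
= -4*y − (-5*z)
= -4*y + 5*z
At (-3, -3, 1): 17.

17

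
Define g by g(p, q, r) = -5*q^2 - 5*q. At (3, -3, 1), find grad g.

(0, 25, 0)

∂g/∂p = 0
∂g/∂q = -10*q - 5
∂g/∂r = 0
∇g = (0, -10*q - 5, 0)
At (3, -3, 1): (0, 25, 0).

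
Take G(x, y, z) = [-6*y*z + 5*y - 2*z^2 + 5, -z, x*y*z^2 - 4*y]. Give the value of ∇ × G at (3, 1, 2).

(9, -18, 7)

(∇×G)₁ = ∂G₃/∂y − ∂G₂/∂z = x*z^2 - 3
(∇×G)₂ = ∂G₁/∂z − ∂G₃/∂x = -y*z^2 - 6*y - 4*z
(∇×G)₃ = ∂G₂/∂x − ∂G₁/∂y = 6*z - 5
∇×G = (x*z^2 - 3, -y*z^2 - 6*y - 4*z, 6*z - 5)
At (3, 1, 2): (9, -18, 7).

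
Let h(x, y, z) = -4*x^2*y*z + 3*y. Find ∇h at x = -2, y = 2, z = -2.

∂h/∂x = -8*x*y*z
∂h/∂y = -4*x^2*z + 3
∂h/∂z = -4*x^2*y
∇h = (-8*x*y*z, -4*x^2*z + 3, -4*x^2*y)
At (-2, 2, -2): (-64, 35, -32).

(-64, 35, -32)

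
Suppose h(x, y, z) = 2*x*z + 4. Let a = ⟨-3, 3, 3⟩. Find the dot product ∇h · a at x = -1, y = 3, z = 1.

-12

∂h/∂x = 2*z
∂h/∂y = 0
∂h/∂z = 2*x
∇h at (-1, 3, 1) = (2, 0, -2)
∇h · a = (2)(-3) + (0)(3) + (-2)(3) = -12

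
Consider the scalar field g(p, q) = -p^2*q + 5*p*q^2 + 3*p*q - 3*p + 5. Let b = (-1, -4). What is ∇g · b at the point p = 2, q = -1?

∂g/∂p = -2*p*q + 5*q^2 + 3*q - 3
∂g/∂q = -p^2 + 10*p*q + 3*p
∇g at (2, -1) = (3, -18)
∇g · b = (3)(-1) + (-18)(-4) = 69

69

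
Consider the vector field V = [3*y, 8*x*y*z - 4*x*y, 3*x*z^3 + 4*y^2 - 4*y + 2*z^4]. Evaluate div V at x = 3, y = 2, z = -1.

-17

∂V₁/∂x = 0
∂V₂/∂y = 8*x*z - 4*x
∂V₃/∂z = 9*x*z^2 + 8*z^3
∇·V = 9*x*z^2 + 8*x*z - 4*x + 8*z^3
At (3, 2, -1): -17.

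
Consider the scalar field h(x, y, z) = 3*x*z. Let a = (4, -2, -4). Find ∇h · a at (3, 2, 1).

∂h/∂x = 3*z
∂h/∂y = 0
∂h/∂z = 3*x
∇h at (3, 2, 1) = (3, 0, 9)
∇h · a = (3)(4) + (0)(-2) + (9)(-4) = -24

-24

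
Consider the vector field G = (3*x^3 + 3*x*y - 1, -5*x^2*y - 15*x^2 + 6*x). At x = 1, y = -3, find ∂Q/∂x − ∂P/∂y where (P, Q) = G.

∂G₂/∂x = -10*x*y - 30*x + 6
∂G₁/∂y = 3*x
Scalar curl = -10*x*y - 33*x + 6
At (1, -3): 3.

3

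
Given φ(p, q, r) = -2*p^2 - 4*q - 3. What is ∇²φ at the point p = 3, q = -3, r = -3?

∂²φ/∂p² = -4
∂²φ/∂q² = 0
∂²φ/∂r² = 0
∇²φ = -4
At (3, -3, -3): -4.

-4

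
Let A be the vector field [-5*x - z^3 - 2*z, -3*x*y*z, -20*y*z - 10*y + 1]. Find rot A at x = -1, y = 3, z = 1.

(-39, -5, -9)

(∇×A)₁ = ∂A₃/∂y − ∂A₂/∂z = 3*x*y - 20*z - 10
(∇×A)₂ = ∂A₁/∂z − ∂A₃/∂x = -3*z^2 - 2
(∇×A)₃ = ∂A₂/∂x − ∂A₁/∂y = -3*y*z
∇×A = (3*x*y - 20*z - 10, -3*z^2 - 2, -3*y*z)
At (-1, 3, 1): (-39, -5, -9).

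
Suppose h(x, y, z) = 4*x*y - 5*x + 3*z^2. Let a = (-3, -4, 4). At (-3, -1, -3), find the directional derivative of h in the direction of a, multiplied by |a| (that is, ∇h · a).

3

∂h/∂x = 4*y - 5
∂h/∂y = 4*x
∂h/∂z = 6*z
∇h at (-3, -1, -3) = (-9, -12, -18)
∇h · a = (-9)(-3) + (-12)(-4) + (-18)(4) = 3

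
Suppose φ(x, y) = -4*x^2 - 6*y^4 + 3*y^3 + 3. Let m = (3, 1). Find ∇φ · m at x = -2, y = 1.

33

∂φ/∂x = -8*x
∂φ/∂y = -24*y^3 + 9*y^2
∇φ at (-2, 1) = (16, -15)
∇φ · m = (16)(3) + (-15)(1) = 33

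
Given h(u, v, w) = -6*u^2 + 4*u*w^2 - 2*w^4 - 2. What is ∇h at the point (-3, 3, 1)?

∂h/∂u = -12*u + 4*w^2
∂h/∂v = 0
∂h/∂w = 8*u*w - 8*w^3
∇h = (-12*u + 4*w^2, 0, 8*u*w - 8*w^3)
At (-3, 3, 1): (40, 0, -32).

(40, 0, -32)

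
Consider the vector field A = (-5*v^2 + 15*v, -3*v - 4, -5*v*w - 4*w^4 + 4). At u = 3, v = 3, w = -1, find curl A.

(∇×A)₁ = ∂A₃/∂v − ∂A₂/∂w = -5*w
(∇×A)₂ = ∂A₁/∂w − ∂A₃/∂u = 0
(∇×A)₃ = ∂A₂/∂u − ∂A₁/∂v = 10*v - 15
∇×A = (-5*w, 0, 10*v - 15)
At (3, 3, -1): (5, 0, 15).

(5, 0, 15)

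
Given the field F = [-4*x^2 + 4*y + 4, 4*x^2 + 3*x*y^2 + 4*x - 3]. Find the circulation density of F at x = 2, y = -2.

28

∂F₂/∂x = 8*x + 3*y^2 + 4
∂F₁/∂y = 4
Scalar curl = 8*x + 3*y^2
At (2, -2): 28.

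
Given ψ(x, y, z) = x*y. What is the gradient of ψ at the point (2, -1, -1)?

(-1, 2, 0)

∂ψ/∂x = y
∂ψ/∂y = x
∂ψ/∂z = 0
∇ψ = (y, x, 0)
At (2, -1, -1): (-1, 2, 0).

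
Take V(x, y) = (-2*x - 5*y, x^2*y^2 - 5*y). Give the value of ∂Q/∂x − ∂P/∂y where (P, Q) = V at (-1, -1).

3

∂V₂/∂x = 2*x*y^2
∂V₁/∂y = -5
Scalar curl = 2*x*y^2 + 5
At (-1, -1): 3.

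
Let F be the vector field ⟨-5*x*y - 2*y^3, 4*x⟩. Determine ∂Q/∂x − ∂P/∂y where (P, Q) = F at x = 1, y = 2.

∂F₂/∂x = 4
∂F₁/∂y = -5*x - 6*y^2
Scalar curl = 5*x + 6*y^2 + 4
At (1, 2): 33.

33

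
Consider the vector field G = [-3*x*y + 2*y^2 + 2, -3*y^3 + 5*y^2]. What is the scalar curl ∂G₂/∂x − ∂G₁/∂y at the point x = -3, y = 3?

-21

∂G₂/∂x = 0
∂G₁/∂y = -3*x + 4*y
Scalar curl = 3*x - 4*y
At (-3, 3): -21.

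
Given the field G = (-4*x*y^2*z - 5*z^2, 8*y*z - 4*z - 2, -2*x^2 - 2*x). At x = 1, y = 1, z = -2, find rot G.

(-4, 22, -16)

(∇×G)₁ = ∂G₃/∂y − ∂G₂/∂z = -8*y + 4
(∇×G)₂ = ∂G₁/∂z − ∂G₃/∂x = -4*x*y^2 + 4*x - 10*z + 2
(∇×G)₃ = ∂G₂/∂x − ∂G₁/∂y = 8*x*y*z
∇×G = (-8*y + 4, -4*x*y^2 + 4*x - 10*z + 2, 8*x*y*z)
At (1, 1, -2): (-4, 22, -16).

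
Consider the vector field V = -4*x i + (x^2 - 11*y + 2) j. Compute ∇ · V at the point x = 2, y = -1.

∂V₁/∂x = -4
∂V₂/∂y = -11
∇·V = -15
At (2, -1): -15.

-15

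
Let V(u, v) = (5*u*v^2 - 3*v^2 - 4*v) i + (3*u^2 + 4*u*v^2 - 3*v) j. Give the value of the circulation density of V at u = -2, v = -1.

-30

∂V₂/∂u = 6*u + 4*v^2
∂V₁/∂v = 10*u*v - 6*v - 4
Scalar curl = -10*u*v + 6*u + 4*v^2 + 6*v + 4
At (-2, -1): -30.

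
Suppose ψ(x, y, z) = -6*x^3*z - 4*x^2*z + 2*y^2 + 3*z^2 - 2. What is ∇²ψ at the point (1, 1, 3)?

-122

∂²ψ/∂x² = -4*z*(9*x + 2)
∂²ψ/∂y² = 4
∂²ψ/∂z² = 6
∇²ψ = -36*x*z - 8*z + 10
At (1, 1, 3): -122.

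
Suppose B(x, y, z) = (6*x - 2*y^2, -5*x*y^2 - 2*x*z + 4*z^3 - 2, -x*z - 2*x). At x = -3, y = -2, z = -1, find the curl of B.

(-18, 1, -26)

(∇×B)₁ = ∂B₃/∂y − ∂B₂/∂z = 2*x - 12*z^2
(∇×B)₂ = ∂B₁/∂z − ∂B₃/∂x = z + 2
(∇×B)₃ = ∂B₂/∂x − ∂B₁/∂y = -5*y^2 + 4*y - 2*z
∇×B = (2*x - 12*z^2, z + 2, -5*y^2 + 4*y - 2*z)
At (-3, -2, -1): (-18, 1, -26).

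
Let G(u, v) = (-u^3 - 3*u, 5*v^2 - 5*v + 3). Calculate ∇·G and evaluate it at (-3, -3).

∂G₁/∂u = -3*u^2 - 3
∂G₂/∂v = 10*v - 5
∇·G = -3*u^2 + 10*v - 8
At (-3, -3): -65.

-65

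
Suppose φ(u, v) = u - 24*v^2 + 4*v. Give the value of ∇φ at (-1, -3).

∂φ/∂u = 1
∂φ/∂v = -48*v + 4
∇φ = (1, -48*v + 4)
At (-1, -3): (1, 148).

(1, 148)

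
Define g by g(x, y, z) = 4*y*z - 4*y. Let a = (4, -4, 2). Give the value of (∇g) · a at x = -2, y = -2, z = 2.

-32

∂g/∂x = 0
∂g/∂y = 4*z - 4
∂g/∂z = 4*y
∇g at (-2, -2, 2) = (0, 4, -8)
∇g · a = (0)(4) + (4)(-4) + (-8)(2) = -32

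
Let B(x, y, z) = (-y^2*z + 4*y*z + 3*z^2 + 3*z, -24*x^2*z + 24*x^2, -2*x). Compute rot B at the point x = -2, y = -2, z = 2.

(96, 5, 80)

(∇×B)₁ = ∂B₃/∂y − ∂B₂/∂z = 24*x^2
(∇×B)₂ = ∂B₁/∂z − ∂B₃/∂x = -y^2 + 4*y + 6*z + 5
(∇×B)₃ = ∂B₂/∂x − ∂B₁/∂y = -48*x*z + 48*x + 2*y*z - 4*z
∇×B = (24*x^2, -y^2 + 4*y + 6*z + 5, -48*x*z + 48*x + 2*y*z - 4*z)
At (-2, -2, 2): (96, 5, 80).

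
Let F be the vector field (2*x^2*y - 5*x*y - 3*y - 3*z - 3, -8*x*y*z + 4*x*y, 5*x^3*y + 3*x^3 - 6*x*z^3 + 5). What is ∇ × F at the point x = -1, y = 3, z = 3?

(∇×F)₁ = ∂F₃/∂y − ∂F₂/∂z = 5*x^3 + 8*x*y
(∇×F)₂ = ∂F₁/∂z − ∂F₃/∂x = -15*x^2*y - 9*x^2 + 6*z^3 - 3
(∇×F)₃ = ∂F₂/∂x − ∂F₁/∂y = -2*x^2 + 5*x - 8*y*z + 4*y + 3
∇×F = (5*x^3 + 8*x*y, -15*x^2*y - 9*x^2 + 6*z^3 - 3, -2*x^2 + 5*x - 8*y*z + 4*y + 3)
At (-1, 3, 3): (-29, 105, -64).

(-29, 105, -64)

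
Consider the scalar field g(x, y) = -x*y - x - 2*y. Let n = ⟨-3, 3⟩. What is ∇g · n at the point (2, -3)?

-18

∂g/∂x = -y - 1
∂g/∂y = -x - 2
∇g at (2, -3) = (2, -4)
∇g · n = (2)(-3) + (-4)(3) = -18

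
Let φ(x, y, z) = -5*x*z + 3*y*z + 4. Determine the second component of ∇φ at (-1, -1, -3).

-9

(∇φ)_2 = ∂φ/∂y = 3*z
At (-1, -1, -3): -9.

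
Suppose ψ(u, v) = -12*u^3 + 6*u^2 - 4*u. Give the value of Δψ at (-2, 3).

∂²ψ/∂u² = 12*(-6*u + 1)
∂²ψ/∂v² = 0
∇²ψ = -72*u + 12
At (-2, 3): 156.

156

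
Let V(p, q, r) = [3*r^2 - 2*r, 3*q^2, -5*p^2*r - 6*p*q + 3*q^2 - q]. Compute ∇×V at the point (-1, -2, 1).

(-7, -18, 0)

(∇×V)₁ = ∂V₃/∂q − ∂V₂/∂r = -6*p + 6*q - 1
(∇×V)₂ = ∂V₁/∂r − ∂V₃/∂p = 10*p*r + 6*q + 6*r - 2
(∇×V)₃ = ∂V₂/∂p − ∂V₁/∂q = 0
∇×V = (-6*p + 6*q - 1, 10*p*r + 6*q + 6*r - 2, 0)
At (-1, -2, 1): (-7, -18, 0).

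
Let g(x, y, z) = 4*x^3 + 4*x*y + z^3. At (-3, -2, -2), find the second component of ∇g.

-12

(∇g)_2 = ∂g/∂y = 4*x
At (-3, -2, -2): -12.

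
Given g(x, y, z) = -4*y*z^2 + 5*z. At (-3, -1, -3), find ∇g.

∂g/∂x = 0
∂g/∂y = -4*z^2
∂g/∂z = -8*y*z + 5
∇g = (0, -4*z^2, -8*y*z + 5)
At (-3, -1, -3): (0, -36, -19).

(0, -36, -19)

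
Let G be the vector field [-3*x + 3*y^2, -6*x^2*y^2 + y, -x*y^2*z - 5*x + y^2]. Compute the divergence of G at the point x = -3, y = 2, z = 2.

∂G₁/∂x = -3
∂G₂/∂y = -12*x^2*y + 1
∂G₃/∂z = -x*y^2
∇·G = -12*x^2*y - x*y^2 - 2
At (-3, 2, 2): -206.

-206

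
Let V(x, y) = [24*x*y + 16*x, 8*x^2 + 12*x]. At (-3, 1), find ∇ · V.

∂V₁/∂x = 24*y + 16
∂V₂/∂y = 0
∇·V = 24*y + 16
At (-3, 1): 40.

40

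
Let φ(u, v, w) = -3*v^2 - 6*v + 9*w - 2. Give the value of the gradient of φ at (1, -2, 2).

∂φ/∂u = 0
∂φ/∂v = -6*v - 6
∂φ/∂w = 9
∇φ = (0, -6*v - 6, 9)
At (1, -2, 2): (0, 6, 9).

(0, 6, 9)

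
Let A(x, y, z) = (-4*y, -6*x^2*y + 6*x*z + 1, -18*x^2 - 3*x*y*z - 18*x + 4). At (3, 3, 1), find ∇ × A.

(∇×A)₁ = ∂A₃/∂y − ∂A₂/∂z = -3*x*z - 6*x
(∇×A)₂ = ∂A₁/∂z − ∂A₃/∂x = 36*x + 3*y*z + 18
(∇×A)₃ = ∂A₂/∂x − ∂A₁/∂y = -12*x*y + 6*z + 4
∇×A = (-3*x*z - 6*x, 36*x + 3*y*z + 18, -12*x*y + 6*z + 4)
At (3, 3, 1): (-27, 135, -98).

(-27, 135, -98)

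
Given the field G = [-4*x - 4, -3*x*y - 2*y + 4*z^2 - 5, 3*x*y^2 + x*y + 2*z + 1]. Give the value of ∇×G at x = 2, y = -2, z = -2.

(-6, -10, 6)

(∇×G)₁ = ∂G₃/∂y − ∂G₂/∂z = 6*x*y + x - 8*z
(∇×G)₂ = ∂G₁/∂z − ∂G₃/∂x = -3*y^2 - y
(∇×G)₃ = ∂G₂/∂x − ∂G₁/∂y = -3*y
∇×G = (6*x*y + x - 8*z, -3*y^2 - y, -3*y)
At (2, -2, -2): (-6, -10, 6).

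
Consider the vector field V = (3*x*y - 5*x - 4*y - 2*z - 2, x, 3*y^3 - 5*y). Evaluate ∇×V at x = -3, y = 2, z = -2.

(31, -2, 14)

(∇×V)₁ = ∂V₃/∂y − ∂V₂/∂z = 9*y^2 - 5
(∇×V)₂ = ∂V₁/∂z − ∂V₃/∂x = -2
(∇×V)₃ = ∂V₂/∂x − ∂V₁/∂y = -3*x + 5
∇×V = (9*y^2 - 5, -2, -3*x + 5)
At (-3, 2, -2): (31, -2, 14).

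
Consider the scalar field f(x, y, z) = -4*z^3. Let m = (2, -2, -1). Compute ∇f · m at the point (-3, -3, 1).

12

∂f/∂x = 0
∂f/∂y = 0
∂f/∂z = -12*z^2
∇f at (-3, -3, 1) = (0, 0, -12)
∇f · m = (0)(2) + (0)(-2) + (-12)(-1) = 12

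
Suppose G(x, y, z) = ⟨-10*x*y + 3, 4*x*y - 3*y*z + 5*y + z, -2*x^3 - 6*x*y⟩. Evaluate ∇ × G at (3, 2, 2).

(-13, 66, 38)

(∇×G)₁ = ∂G₃/∂y − ∂G₂/∂z = -6*x + 3*y - 1
(∇×G)₂ = ∂G₁/∂z − ∂G₃/∂x = 6*x^2 + 6*y
(∇×G)₃ = ∂G₂/∂x − ∂G₁/∂y = 10*x + 4*y
∇×G = (-6*x + 3*y - 1, 6*x^2 + 6*y, 10*x + 4*y)
At (3, 2, 2): (-13, 66, 38).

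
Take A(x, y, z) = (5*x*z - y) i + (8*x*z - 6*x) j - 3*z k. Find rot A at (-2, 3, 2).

(∇×A)₁ = ∂A₃/∂y − ∂A₂/∂z = -8*x
(∇×A)₂ = ∂A₁/∂z − ∂A₃/∂x = 5*x
(∇×A)₃ = ∂A₂/∂x − ∂A₁/∂y = 8*z - 5
∇×A = (-8*x, 5*x, 8*z - 5)
At (-2, 3, 2): (16, -10, 11).

(16, -10, 11)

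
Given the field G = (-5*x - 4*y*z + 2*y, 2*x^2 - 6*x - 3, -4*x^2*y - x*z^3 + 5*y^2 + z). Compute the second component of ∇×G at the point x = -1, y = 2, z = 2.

(∇×G)_2 = ∂G₁/∂z − ∂G₃/∂x
= -4*y − (-8*x*y - z^3)
= 8*x*y - 4*y + z^3
At (-1, 2, 2): -16.

-16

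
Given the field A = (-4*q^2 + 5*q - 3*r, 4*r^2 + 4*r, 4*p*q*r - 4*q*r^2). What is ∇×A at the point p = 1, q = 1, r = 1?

(-12, -7, 3)

(∇×A)₁ = ∂A₃/∂q − ∂A₂/∂r = 4*p*r - 4*r^2 - 8*r - 4
(∇×A)₂ = ∂A₁/∂r − ∂A₃/∂p = -4*q*r - 3
(∇×A)₃ = ∂A₂/∂p − ∂A₁/∂q = 8*q - 5
∇×A = (4*p*r - 4*r^2 - 8*r - 4, -4*q*r - 3, 8*q - 5)
At (1, 1, 1): (-12, -7, 3).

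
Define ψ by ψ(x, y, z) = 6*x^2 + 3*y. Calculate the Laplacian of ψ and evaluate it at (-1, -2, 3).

12

∂²ψ/∂x² = 12
∂²ψ/∂y² = 0
∂²ψ/∂z² = 0
∇²ψ = 12
At (-1, -2, 3): 12.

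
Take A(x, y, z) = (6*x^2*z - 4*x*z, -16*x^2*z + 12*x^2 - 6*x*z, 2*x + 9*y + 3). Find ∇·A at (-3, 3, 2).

-80

∂A₁/∂x = 12*x*z - 4*z
∂A₂/∂y = 0
∂A₃/∂z = 0
∇·A = 12*x*z - 4*z
At (-3, 3, 2): -80.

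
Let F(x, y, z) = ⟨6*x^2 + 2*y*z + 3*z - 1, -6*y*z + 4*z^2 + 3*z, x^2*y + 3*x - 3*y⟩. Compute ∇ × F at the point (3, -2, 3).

(∇×F)₁ = ∂F₃/∂y − ∂F₂/∂z = x^2 + 6*y - 8*z - 6
(∇×F)₂ = ∂F₁/∂z − ∂F₃/∂x = -2*x*y + 2*y
(∇×F)₃ = ∂F₂/∂x − ∂F₁/∂y = -2*z
∇×F = (x^2 + 6*y - 8*z - 6, -2*x*y + 2*y, -2*z)
At (3, -2, 3): (-33, 8, -6).

(-33, 8, -6)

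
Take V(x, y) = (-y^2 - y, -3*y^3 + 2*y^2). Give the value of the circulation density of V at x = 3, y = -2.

-3

∂V₂/∂x = 0
∂V₁/∂y = -2*y - 1
Scalar curl = 2*y + 1
At (3, -2): -3.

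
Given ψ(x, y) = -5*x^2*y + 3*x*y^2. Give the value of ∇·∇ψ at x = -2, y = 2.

-32

∂²ψ/∂x² = -10*y
∂²ψ/∂y² = 6*x
∇²ψ = 6*x - 10*y
At (-2, 2): -32.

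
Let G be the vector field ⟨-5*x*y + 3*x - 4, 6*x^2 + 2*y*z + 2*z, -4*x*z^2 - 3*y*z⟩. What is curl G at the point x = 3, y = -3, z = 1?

(∇×G)₁ = ∂G₃/∂y − ∂G₂/∂z = -2*y - 3*z - 2
(∇×G)₂ = ∂G₁/∂z − ∂G₃/∂x = 4*z^2
(∇×G)₃ = ∂G₂/∂x − ∂G₁/∂y = 17*x
∇×G = (-2*y - 3*z - 2, 4*z^2, 17*x)
At (3, -3, 1): (1, 4, 51).

(1, 4, 51)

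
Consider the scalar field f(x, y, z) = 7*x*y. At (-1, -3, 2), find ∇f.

∂f/∂x = 7*y
∂f/∂y = 7*x
∂f/∂z = 0
∇f = (7*y, 7*x, 0)
At (-1, -3, 2): (-21, -7, 0).

(-21, -7, 0)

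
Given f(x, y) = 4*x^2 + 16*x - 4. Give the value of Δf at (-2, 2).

∂²f/∂x² = 8
∂²f/∂y² = 0
∇²f = 8
At (-2, 2): 8.

8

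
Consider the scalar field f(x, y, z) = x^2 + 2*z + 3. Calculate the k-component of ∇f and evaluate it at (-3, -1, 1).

(∇f)_3 = ∂f/∂z = 2
At (-3, -1, 1): 2.

2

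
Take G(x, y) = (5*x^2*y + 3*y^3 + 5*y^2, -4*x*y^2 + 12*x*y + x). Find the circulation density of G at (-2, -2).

-75

∂G₂/∂x = -4*y^2 + 12*y + 1
∂G₁/∂y = 5*x^2 + 9*y^2 + 10*y
Scalar curl = -5*x^2 - 13*y^2 + 2*y + 1
At (-2, -2): -75.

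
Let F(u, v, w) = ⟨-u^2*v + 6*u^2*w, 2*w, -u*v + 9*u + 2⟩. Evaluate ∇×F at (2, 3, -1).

(∇×F)₁ = ∂F₃/∂v − ∂F₂/∂w = -u - 2
(∇×F)₂ = ∂F₁/∂w − ∂F₃/∂u = 6*u^2 + v - 9
(∇×F)₃ = ∂F₂/∂u − ∂F₁/∂v = u^2
∇×F = (-u - 2, 6*u^2 + v - 9, u^2)
At (2, 3, -1): (-4, 18, 4).

(-4, 18, 4)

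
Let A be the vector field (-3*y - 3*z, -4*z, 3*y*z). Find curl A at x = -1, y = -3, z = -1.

(1, -3, 3)

(∇×A)₁ = ∂A₃/∂y − ∂A₂/∂z = 3*z + 4
(∇×A)₂ = ∂A₁/∂z − ∂A₃/∂x = -3
(∇×A)₃ = ∂A₂/∂x − ∂A₁/∂y = 3
∇×A = (3*z + 4, -3, 3)
At (-1, -3, -1): (1, -3, 3).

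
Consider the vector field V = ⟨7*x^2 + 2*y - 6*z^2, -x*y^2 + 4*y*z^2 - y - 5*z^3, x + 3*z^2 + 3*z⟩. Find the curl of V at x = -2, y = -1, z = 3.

(159, -37, -3)

(∇×V)₁ = ∂V₃/∂y − ∂V₂/∂z = -8*y*z + 15*z^2
(∇×V)₂ = ∂V₁/∂z − ∂V₃/∂x = -12*z - 1
(∇×V)₃ = ∂V₂/∂x − ∂V₁/∂y = -y^2 - 2
∇×V = (-8*y*z + 15*z^2, -12*z - 1, -y^2 - 2)
At (-2, -1, 3): (159, -37, -3).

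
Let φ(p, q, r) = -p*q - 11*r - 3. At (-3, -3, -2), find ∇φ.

(3, 3, -11)

∂φ/∂p = -q
∂φ/∂q = -p
∂φ/∂r = -11
∇φ = (-q, -p, -11)
At (-3, -3, -2): (3, 3, -11).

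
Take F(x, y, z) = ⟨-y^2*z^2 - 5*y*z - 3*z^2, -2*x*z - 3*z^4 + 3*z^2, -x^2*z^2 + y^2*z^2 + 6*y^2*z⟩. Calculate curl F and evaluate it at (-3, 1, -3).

(∇×F)₁ = ∂F₃/∂y − ∂F₂/∂z = 2*x + 2*y*z^2 + 12*y*z + 12*z^3 - 6*z
(∇×F)₂ = ∂F₁/∂z − ∂F₃/∂x = 2*x*z^2 - 2*y^2*z - 5*y - 6*z
(∇×F)₃ = ∂F₂/∂x − ∂F₁/∂y = 2*y*z^2 + 3*z
∇×F = (2*x + 2*y*z^2 + 12*y*z + 12*z^3 - 6*z, 2*x*z^2 - 2*y^2*z - 5*y - 6*z, 2*y*z^2 + 3*z)
At (-3, 1, -3): (-330, -35, 9).

(-330, -35, 9)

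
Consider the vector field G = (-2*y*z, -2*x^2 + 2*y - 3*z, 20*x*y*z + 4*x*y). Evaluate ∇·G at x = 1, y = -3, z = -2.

∂G₁/∂x = 0
∂G₂/∂y = 2
∂G₃/∂z = 20*x*y
∇·G = 20*x*y + 2
At (1, -3, -2): -58.

-58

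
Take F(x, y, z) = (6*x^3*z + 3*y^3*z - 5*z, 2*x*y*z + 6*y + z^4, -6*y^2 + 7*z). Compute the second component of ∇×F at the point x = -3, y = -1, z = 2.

(∇×F)_2 = ∂F₁/∂z − ∂F₃/∂x
= 6*x^3 + 3*y^3 - 5 − (0)
= 6*x^3 + 3*y^3 - 5
At (-3, -1, 2): -170.

-170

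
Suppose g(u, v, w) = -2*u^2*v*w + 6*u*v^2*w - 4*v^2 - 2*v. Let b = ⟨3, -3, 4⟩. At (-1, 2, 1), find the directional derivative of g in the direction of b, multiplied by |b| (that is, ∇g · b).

116

∂g/∂u = -4*u*v*w + 6*v^2*w
∂g/∂v = -2*u^2*w + 12*u*v*w - 8*v - 2
∂g/∂w = -2*u^2*v + 6*u*v^2
∇g at (-1, 2, 1) = (32, -44, -28)
∇g · b = (32)(3) + (-44)(-3) + (-28)(4) = 116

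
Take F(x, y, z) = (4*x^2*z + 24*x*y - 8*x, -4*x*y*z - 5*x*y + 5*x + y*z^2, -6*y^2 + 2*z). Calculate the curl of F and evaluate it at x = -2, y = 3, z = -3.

(∇×F)₁ = ∂F₃/∂y − ∂F₂/∂z = 4*x*y - 2*y*z - 12*y
(∇×F)₂ = ∂F₁/∂z − ∂F₃/∂x = 4*x^2
(∇×F)₃ = ∂F₂/∂x − ∂F₁/∂y = -24*x - 4*y*z - 5*y + 5
∇×F = (4*x*y - 2*y*z - 12*y, 4*x^2, -24*x - 4*y*z - 5*y + 5)
At (-2, 3, -3): (-42, 16, 74).

(-42, 16, 74)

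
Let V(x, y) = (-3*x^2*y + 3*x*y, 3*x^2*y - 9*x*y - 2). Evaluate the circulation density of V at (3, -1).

∂V₂/∂x = 6*x*y - 9*y
∂V₁/∂y = -3*x^2 + 3*x
Scalar curl = 3*x^2 + 6*x*y - 3*x - 9*y
At (3, -1): 9.

9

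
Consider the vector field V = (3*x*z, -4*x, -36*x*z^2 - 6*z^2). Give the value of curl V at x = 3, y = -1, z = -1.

(∇×V)₁ = ∂V₃/∂y − ∂V₂/∂z = 0
(∇×V)₂ = ∂V₁/∂z − ∂V₃/∂x = 3*x + 36*z^2
(∇×V)₃ = ∂V₂/∂x − ∂V₁/∂y = -4
∇×V = (0, 3*x + 36*z^2, -4)
At (3, -1, -1): (0, 45, -4).

(0, 45, -4)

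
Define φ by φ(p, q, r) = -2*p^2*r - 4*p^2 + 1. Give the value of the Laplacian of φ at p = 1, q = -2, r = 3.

-20

∂²φ/∂p² = -4*(r + 2)
∂²φ/∂q² = 0
∂²φ/∂r² = 0
∇²φ = -4*r - 8
At (1, -2, 3): -20.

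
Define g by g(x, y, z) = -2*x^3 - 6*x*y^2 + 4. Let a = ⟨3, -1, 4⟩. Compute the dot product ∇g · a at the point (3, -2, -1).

∂g/∂x = -6*x^2 - 6*y^2
∂g/∂y = -12*x*y
∂g/∂z = 0
∇g at (3, -2, -1) = (-78, 72, 0)
∇g · a = (-78)(3) + (72)(-1) + (0)(4) = -306

-306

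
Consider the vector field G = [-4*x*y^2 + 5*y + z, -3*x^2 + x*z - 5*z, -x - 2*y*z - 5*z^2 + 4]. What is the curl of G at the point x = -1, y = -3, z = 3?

(∇×G)₁ = ∂G₃/∂y − ∂G₂/∂z = -x - 2*z + 5
(∇×G)₂ = ∂G₁/∂z − ∂G₃/∂x = 2
(∇×G)₃ = ∂G₂/∂x − ∂G₁/∂y = 8*x*y - 6*x + z - 5
∇×G = (-x - 2*z + 5, 2, 8*x*y - 6*x + z - 5)
At (-1, -3, 3): (0, 2, 28).

(0, 2, 28)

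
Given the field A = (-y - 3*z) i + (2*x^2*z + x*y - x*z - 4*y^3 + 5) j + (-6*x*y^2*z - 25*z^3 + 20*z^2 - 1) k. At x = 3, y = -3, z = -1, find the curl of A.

(-123, -57, -13)

(∇×A)₁ = ∂A₃/∂y − ∂A₂/∂z = -2*x^2 - 12*x*y*z + x
(∇×A)₂ = ∂A₁/∂z − ∂A₃/∂x = 6*y^2*z - 3
(∇×A)₃ = ∂A₂/∂x − ∂A₁/∂y = 4*x*z + y - z + 1
∇×A = (-2*x^2 - 12*x*y*z + x, 6*y^2*z - 3, 4*x*z + y - z + 1)
At (3, -3, -1): (-123, -57, -13).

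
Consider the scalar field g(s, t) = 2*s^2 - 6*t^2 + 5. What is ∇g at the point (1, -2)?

∂g/∂s = 4*s
∂g/∂t = -12*t
∇g = (4*s, -12*t)
At (1, -2): (4, 24).

(4, 24)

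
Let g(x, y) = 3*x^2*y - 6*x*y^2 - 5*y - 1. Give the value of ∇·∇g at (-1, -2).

∂²g/∂x² = 6*y
∂²g/∂y² = -12*x
∇²g = -12*x + 6*y
At (-1, -2): 0.

0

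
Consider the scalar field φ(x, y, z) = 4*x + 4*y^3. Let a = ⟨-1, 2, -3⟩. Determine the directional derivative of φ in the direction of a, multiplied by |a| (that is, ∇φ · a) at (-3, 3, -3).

∂φ/∂x = 4
∂φ/∂y = 12*y^2
∂φ/∂z = 0
∇φ at (-3, 3, -3) = (4, 108, 0)
∇φ · a = (4)(-1) + (108)(2) + (0)(-3) = 212

212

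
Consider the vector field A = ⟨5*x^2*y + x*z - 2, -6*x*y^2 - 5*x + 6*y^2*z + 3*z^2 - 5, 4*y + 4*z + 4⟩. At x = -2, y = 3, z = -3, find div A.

-95

∂A₁/∂x = 10*x*y + z
∂A₂/∂y = -12*x*y + 12*y*z
∂A₃/∂z = 4
∇·A = -2*x*y + 12*y*z + z + 4
At (-2, 3, -3): -95.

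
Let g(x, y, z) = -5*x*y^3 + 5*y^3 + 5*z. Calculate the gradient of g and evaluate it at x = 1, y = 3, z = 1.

∂g/∂x = -5*y^3
∂g/∂y = -15*x*y^2 + 15*y^2
∂g/∂z = 5
∇g = (-5*y^3, -15*x*y^2 + 15*y^2, 5)
At (1, 3, 1): (-135, 0, 5).

(-135, 0, 5)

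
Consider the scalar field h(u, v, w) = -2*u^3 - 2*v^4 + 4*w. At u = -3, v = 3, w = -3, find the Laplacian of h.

-180

∂²h/∂u² = -12*u
∂²h/∂v² = -24*v^2
∂²h/∂w² = 0
∇²h = -12*u - 24*v^2
At (-3, 3, -3): -180.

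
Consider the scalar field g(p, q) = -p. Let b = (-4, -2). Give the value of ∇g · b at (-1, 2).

4

∂g/∂p = -1
∂g/∂q = 0
∇g at (-1, 2) = (-1, 0)
∇g · b = (-1)(-4) + (0)(-2) = 4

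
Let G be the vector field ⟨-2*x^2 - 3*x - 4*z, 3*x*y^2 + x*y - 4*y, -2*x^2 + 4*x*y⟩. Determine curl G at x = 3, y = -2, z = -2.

(12, 16, 10)

(∇×G)₁ = ∂G₃/∂y − ∂G₂/∂z = 4*x
(∇×G)₂ = ∂G₁/∂z − ∂G₃/∂x = 4*x - 4*y - 4
(∇×G)₃ = ∂G₂/∂x − ∂G₁/∂y = 3*y^2 + y
∇×G = (4*x, 4*x - 4*y - 4, 3*y^2 + y)
At (3, -2, -2): (12, 16, 10).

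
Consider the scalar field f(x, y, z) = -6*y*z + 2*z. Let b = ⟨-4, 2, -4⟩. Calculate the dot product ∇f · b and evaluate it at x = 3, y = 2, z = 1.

∂f/∂x = 0
∂f/∂y = -6*z
∂f/∂z = -6*y + 2
∇f at (3, 2, 1) = (0, -6, -10)
∇f · b = (0)(-4) + (-6)(2) + (-10)(-4) = 28

28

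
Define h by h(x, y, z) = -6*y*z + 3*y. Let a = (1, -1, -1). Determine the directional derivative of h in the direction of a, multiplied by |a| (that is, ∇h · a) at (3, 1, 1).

∂h/∂x = 0
∂h/∂y = -6*z + 3
∂h/∂z = -6*y
∇h at (3, 1, 1) = (0, -3, -6)
∇h · a = (0)(1) + (-3)(-1) + (-6)(-1) = 9

9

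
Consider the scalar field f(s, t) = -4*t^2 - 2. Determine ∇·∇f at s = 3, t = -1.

-8

∂²f/∂s² = 0
∂²f/∂t² = -8
∇²f = -8
At (3, -1): -8.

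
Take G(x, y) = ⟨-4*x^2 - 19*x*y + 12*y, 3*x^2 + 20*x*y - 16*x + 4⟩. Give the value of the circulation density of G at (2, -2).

-18

∂G₂/∂x = 6*x + 20*y - 16
∂G₁/∂y = -19*x + 12
Scalar curl = 25*x + 20*y - 28
At (2, -2): -18.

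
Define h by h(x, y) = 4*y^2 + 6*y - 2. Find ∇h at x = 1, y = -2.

∂h/∂x = 0
∂h/∂y = 8*y + 6
∇h = (0, 8*y + 6)
At (1, -2): (0, -10).

(0, -10)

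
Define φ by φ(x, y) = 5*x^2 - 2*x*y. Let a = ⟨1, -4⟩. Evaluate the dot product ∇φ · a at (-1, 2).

∂φ/∂x = 10*x - 2*y
∂φ/∂y = -2*x
∇φ at (-1, 2) = (-14, 2)
∇φ · a = (-14)(1) + (2)(-4) = -22

-22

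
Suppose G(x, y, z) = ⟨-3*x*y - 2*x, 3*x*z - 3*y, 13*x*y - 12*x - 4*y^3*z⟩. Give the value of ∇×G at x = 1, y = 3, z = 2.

(-206, -27, 9)

(∇×G)₁ = ∂G₃/∂y − ∂G₂/∂z = 10*x - 12*y^2*z
(∇×G)₂ = ∂G₁/∂z − ∂G₃/∂x = -13*y + 12
(∇×G)₃ = ∂G₂/∂x − ∂G₁/∂y = 3*x + 3*z
∇×G = (10*x - 12*y^2*z, -13*y + 12, 3*x + 3*z)
At (1, 3, 2): (-206, -27, 9).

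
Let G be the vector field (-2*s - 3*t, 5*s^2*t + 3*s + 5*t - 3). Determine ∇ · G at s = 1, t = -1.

∂G₁/∂s = -2
∂G₂/∂t = 5*s^2 + 5
∇·G = 5*s^2 + 3
At (1, -1): 8.

8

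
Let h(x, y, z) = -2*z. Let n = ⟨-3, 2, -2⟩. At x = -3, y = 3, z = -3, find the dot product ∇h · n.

∂h/∂x = 0
∂h/∂y = 0
∂h/∂z = -2
∇h at (-3, 3, -3) = (0, 0, -2)
∇h · n = (0)(-3) + (0)(2) + (-2)(-2) = 4

4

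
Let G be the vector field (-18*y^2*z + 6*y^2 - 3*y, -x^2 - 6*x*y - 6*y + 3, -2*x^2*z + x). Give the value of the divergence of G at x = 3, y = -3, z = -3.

∂G₁/∂x = 0
∂G₂/∂y = -6*x - 6
∂G₃/∂z = -2*x^2
∇·G = -2*x^2 - 6*x - 6
At (3, -3, -3): -42.

-42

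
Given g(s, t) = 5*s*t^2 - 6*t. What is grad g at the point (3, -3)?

∂g/∂s = 5*t^2
∂g/∂t = 10*s*t - 6
∇g = (5*t^2, 10*s*t - 6)
At (3, -3): (45, -96).

(45, -96)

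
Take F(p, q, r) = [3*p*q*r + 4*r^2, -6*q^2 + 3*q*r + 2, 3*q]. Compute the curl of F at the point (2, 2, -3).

(-3, -12, 18)

(∇×F)₁ = ∂F₃/∂q − ∂F₂/∂r = -3*q + 3
(∇×F)₂ = ∂F₁/∂r − ∂F₃/∂p = 3*p*q + 8*r
(∇×F)₃ = ∂F₂/∂p − ∂F₁/∂q = -3*p*r
∇×F = (-3*q + 3, 3*p*q + 8*r, -3*p*r)
At (2, 2, -3): (-3, -12, 18).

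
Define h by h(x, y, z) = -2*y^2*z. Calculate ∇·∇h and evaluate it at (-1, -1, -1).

4

∂²h/∂x² = 0
∂²h/∂y² = -4*z
∂²h/∂z² = 0
∇²h = -4*z
At (-1, -1, -1): 4.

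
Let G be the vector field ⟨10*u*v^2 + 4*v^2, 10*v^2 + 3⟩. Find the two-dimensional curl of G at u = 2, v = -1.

48

∂G₂/∂u = 0
∂G₁/∂v = 20*u*v + 8*v
Scalar curl = -20*u*v - 8*v
At (2, -1): 48.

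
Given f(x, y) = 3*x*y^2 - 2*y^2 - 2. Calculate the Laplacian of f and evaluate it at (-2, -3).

∂²f/∂x² = 0
∂²f/∂y² = 2*(3*x - 2)
∇²f = 6*x - 4
At (-2, -3): -16.

-16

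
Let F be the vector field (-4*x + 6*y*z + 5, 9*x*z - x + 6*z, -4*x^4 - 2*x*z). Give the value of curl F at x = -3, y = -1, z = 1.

(21, -436, 2)

(∇×F)₁ = ∂F₃/∂y − ∂F₂/∂z = -9*x - 6
(∇×F)₂ = ∂F₁/∂z − ∂F₃/∂x = 16*x^3 + 6*y + 2*z
(∇×F)₃ = ∂F₂/∂x − ∂F₁/∂y = 3*z - 1
∇×F = (-9*x - 6, 16*x^3 + 6*y + 2*z, 3*z - 1)
At (-3, -1, 1): (21, -436, 2).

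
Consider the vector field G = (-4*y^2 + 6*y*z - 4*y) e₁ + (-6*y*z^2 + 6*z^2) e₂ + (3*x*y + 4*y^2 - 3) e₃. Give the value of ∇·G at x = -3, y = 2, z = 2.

∂G₁/∂x = 0
∂G₂/∂y = -6*z^2
∂G₃/∂z = 0
∇·G = -6*z^2
At (-3, 2, 2): -24.

-24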